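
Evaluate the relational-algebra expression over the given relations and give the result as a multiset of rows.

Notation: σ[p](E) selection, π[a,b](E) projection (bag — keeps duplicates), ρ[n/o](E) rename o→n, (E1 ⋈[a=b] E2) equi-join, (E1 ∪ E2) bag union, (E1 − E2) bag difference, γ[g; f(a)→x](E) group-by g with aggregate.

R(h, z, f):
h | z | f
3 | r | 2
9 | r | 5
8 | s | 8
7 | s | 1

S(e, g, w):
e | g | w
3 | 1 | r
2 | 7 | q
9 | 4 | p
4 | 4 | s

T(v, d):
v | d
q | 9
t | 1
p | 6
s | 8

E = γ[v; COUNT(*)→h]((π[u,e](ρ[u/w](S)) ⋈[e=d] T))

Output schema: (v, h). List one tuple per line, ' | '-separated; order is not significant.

Per-node cardinality:
  S → 4
  ρ[u/w](S) → 4
  π[u,e](ρ[u/w](S)) → 4
  T → 4
  (π[u,e](ρ[u/w](S)) ⋈[e=d] T) → 1
  γ[v; COUNT(*)→h]((π[u,e](ρ[u/w](S)) ⋈[e=d] T)) → 1

== RESULT ==
v | h
q | 1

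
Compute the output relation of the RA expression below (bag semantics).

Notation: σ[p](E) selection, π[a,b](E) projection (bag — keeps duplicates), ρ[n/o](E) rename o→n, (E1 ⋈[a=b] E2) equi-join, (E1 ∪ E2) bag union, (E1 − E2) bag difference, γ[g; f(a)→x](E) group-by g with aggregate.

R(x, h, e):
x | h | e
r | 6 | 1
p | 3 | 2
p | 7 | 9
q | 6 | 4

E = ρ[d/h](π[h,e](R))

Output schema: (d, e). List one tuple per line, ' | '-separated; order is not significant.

Stepwise |·|:
  R → 4
  π[h,e](R) → 4
  ρ[d/h](π[h,e](R)) → 4

== RESULT ==
d | e
3 | 2
6 | 1
6 | 4
7 | 9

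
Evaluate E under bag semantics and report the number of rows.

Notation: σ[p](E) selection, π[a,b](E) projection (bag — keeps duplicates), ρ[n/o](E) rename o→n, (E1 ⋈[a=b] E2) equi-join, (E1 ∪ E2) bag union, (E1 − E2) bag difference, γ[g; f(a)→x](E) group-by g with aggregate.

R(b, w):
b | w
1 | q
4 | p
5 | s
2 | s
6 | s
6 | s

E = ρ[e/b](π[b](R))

Stepwise |·|:
  R → 6
  π[b](R) → 6
  ρ[e/b](π[b](R)) → 6

|E| = 6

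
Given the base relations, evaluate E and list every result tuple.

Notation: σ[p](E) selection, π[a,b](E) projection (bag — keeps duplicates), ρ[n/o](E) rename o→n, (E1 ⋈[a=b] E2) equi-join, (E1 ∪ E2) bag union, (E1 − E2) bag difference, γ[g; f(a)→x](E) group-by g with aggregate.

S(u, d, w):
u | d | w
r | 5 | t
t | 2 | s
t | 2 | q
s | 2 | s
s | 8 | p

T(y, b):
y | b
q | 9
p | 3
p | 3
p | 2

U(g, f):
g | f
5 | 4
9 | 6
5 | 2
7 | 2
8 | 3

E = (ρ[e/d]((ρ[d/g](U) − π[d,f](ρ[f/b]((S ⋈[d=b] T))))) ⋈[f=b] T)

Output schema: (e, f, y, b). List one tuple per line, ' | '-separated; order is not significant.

Row counts bottom-up:
  U → 5
  ρ[d/g](U) → 5
  S → 5
  T → 4
  (S ⋈[d=b] T) → 3
  ρ[f/b]((S ⋈[d=b] T)) → 3
  π[d,f](ρ[f/b]((S ⋈[d=b] T))) → 3
  (ρ[d/g](U) − π[d,f](ρ[f/b]((S ⋈[d=b] T)))) → 5
  ρ[e/d]((ρ[d/g](U) − π[d,f](ρ[f/b]((S ⋈[d=b] T))))) → 5
  T → 4
  (ρ[e/d]((ρ[d/g](U) − π[d,f](ρ[f/b]((S ⋈[d=b] T))))) ⋈[f=b] T) → 4

== RESULT ==
e | f | y | b
5 | 2 | p | 2
7 | 2 | p | 2
8 | 3 | p | 3
8 | 3 | p | 3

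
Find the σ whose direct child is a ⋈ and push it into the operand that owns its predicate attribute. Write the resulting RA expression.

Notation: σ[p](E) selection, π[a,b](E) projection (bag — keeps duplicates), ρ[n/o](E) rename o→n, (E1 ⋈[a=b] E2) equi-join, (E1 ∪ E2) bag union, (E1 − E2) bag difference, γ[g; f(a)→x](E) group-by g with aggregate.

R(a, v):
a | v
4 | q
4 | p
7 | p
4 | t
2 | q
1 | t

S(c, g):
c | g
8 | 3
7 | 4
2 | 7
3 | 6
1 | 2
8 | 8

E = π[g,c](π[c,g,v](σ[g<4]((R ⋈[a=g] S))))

σ filters on g, owned by the right side.
E' = π[g,c](π[c,g,v]((R ⋈[a=g] σ[g<4](S))))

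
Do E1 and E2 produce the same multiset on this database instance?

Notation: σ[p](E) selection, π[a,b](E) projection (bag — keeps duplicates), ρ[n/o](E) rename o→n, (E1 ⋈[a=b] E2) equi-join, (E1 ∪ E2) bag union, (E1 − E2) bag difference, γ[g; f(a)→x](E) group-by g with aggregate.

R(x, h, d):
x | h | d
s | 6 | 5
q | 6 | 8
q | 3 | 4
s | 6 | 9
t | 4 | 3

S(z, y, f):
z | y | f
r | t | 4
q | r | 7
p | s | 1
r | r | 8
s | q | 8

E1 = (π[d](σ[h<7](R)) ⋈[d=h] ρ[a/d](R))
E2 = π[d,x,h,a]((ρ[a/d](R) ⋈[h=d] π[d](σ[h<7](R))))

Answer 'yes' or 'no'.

E1 subexpression sizes:
  R → 5
  σ[h<7](R) → 5
  π[d](σ[h<7](R)) → 5
  R → 5
  ρ[a/d](R) → 5
  (π[d](σ[h<7](R)) ⋈[d=h] ρ[a/d](R)) → 2
E2 subexpression sizes:
  R → 5
  ρ[a/d](R) → 5
  R → 5
  σ[h<7](R) → 5
  π[d](σ[h<7](R)) → 5
  (ρ[a/d](R) ⋈[h=d] π[d](σ[h<7](R))) → 2
  π[d,x,h,a]((ρ[a/d](R) ⋈[h=d] π[d](σ[h<7](R)))) → 2

E1 and E2 produce the same multiset:
d | x | h | a
3 | q | 3 | 4
4 | t | 4 | 3

yes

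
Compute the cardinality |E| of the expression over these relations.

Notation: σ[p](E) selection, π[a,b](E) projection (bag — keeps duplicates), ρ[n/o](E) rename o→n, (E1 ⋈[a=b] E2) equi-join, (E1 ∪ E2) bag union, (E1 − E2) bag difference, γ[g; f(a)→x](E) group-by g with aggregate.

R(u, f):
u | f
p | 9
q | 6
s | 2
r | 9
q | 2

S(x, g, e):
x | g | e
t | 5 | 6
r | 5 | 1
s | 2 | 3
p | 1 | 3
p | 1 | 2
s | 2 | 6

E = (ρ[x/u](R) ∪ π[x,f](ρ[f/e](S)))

Subexpression sizes:
  R → 5
  ρ[x/u](R) → 5
  S → 6
  ρ[f/e](S) → 6
  π[x,f](ρ[f/e](S)) → 6
  (ρ[x/u](R) ∪ π[x,f](ρ[f/e](S))) → 11

|E| = 11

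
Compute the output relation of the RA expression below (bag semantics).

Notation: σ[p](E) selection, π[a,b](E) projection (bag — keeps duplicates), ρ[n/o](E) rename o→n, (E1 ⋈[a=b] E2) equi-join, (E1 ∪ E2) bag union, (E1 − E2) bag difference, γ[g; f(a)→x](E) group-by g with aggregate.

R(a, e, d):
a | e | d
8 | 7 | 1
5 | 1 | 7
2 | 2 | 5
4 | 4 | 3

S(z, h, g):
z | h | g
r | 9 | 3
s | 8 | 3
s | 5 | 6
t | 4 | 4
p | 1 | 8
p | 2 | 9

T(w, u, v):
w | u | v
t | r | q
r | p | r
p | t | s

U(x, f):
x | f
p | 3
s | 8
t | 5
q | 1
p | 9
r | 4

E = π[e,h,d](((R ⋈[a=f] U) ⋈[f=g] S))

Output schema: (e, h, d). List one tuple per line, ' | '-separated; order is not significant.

Stepwise |·|:
  R → 4
  U → 6
  (R ⋈[a=f] U) → 3
  S → 6
  ((R ⋈[a=f] U) ⋈[f=g] S) → 2
  π[e,h,d](((R ⋈[a=f] U) ⋈[f=g] S)) → 2

== RESULT ==
e | h | d
4 | 4 | 3
7 | 1 | 1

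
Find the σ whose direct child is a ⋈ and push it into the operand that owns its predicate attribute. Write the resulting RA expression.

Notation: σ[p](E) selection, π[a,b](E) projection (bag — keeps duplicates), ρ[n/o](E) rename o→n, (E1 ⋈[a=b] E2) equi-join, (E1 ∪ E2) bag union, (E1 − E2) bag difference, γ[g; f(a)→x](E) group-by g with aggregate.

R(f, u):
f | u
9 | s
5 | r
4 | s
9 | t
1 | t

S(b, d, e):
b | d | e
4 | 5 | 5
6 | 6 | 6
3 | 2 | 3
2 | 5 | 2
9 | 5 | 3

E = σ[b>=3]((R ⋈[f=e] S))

σ filters on b, owned by the right side.
E' = (R ⋈[f=e] σ[b>=3](S))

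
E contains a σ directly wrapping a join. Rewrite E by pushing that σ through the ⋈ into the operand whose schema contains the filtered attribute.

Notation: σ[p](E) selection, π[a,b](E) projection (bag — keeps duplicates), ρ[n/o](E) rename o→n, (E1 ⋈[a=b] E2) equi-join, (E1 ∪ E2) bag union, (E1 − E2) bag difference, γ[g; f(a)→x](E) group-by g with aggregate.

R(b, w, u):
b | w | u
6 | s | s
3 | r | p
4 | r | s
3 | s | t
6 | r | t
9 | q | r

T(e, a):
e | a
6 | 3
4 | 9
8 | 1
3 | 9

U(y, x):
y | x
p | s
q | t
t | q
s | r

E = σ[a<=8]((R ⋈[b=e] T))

σ filters on a, owned by the right side.
E' = (R ⋈[b=e] σ[a<=8](T))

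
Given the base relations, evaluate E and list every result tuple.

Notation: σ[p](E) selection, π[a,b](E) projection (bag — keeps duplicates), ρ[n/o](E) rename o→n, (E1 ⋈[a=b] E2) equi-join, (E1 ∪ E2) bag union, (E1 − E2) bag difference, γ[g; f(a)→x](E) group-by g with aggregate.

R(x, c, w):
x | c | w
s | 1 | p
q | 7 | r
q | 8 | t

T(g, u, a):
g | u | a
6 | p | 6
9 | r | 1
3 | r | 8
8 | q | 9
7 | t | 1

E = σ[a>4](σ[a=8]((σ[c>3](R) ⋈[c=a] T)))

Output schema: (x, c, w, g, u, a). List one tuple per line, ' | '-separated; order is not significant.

Subexpression sizes:
  R → 3
  σ[c>3](R) → 2
  T → 5
  (σ[c>3](R) ⋈[c=a] T) → 1
  σ[a=8]((σ[c>3](R) ⋈[c=a] T)) → 1
  σ[a>4](σ[a=8]((σ[c>3](R) ⋈[c=a] T))) → 1

== RESULT ==
x | c | w | g | u | a
q | 8 | t | 3 | r | 8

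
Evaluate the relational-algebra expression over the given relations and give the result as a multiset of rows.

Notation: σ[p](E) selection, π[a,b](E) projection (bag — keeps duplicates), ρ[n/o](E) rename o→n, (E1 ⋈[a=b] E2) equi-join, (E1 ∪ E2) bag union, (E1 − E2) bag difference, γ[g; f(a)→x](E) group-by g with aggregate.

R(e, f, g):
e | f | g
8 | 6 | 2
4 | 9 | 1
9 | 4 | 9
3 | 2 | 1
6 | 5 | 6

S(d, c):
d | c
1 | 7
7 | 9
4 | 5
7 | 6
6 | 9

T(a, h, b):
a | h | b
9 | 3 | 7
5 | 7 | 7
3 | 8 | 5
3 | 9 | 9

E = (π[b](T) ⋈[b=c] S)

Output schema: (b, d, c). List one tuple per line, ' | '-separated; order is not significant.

Subexpression sizes:
  T → 4
  π[b](T) → 4
  S → 5
  (π[b](T) ⋈[b=c] S) → 5

== RESULT ==
b | d | c
5 | 4 | 5
7 | 1 | 7
7 | 1 | 7
9 | 6 | 9
9 | 7 | 9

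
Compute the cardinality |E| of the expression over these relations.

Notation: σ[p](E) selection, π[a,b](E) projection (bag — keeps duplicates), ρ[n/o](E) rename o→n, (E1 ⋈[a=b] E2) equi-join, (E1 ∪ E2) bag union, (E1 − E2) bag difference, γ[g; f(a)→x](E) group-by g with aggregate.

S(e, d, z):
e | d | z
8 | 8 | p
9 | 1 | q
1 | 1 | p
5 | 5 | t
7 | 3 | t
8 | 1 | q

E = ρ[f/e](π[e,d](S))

Per-node cardinality:
  S → 6
  π[e,d](S) → 6
  ρ[f/e](π[e,d](S)) → 6

|E| = 6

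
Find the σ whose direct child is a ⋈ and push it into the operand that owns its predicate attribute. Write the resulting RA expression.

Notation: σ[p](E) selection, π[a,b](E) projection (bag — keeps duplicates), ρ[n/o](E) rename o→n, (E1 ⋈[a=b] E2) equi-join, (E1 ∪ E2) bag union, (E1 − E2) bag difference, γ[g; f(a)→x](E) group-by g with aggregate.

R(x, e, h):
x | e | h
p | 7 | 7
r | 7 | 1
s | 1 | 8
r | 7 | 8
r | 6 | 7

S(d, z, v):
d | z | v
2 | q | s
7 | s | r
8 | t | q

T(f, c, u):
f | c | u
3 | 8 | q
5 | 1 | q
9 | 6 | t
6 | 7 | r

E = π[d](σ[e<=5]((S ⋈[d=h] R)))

σ filters on e, owned by the right side.
E' = π[d]((S ⋈[d=h] σ[e<=5](R)))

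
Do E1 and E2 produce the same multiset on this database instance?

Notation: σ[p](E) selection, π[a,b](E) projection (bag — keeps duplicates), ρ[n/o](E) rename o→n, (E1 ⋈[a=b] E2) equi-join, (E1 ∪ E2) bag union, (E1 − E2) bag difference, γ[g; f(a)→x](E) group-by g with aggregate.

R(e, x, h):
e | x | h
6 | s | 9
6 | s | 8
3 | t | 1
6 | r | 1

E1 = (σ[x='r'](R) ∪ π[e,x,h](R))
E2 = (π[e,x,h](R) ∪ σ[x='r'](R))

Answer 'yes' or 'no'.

E1 stepwise |·|:
  R → 4
  σ[x='r'](R) → 1
  R → 4
  π[e,x,h](R) → 4
  (σ[x='r'](R) ∪ π[e,x,h](R)) → 5
E2 stepwise |·|:
  R → 4
  π[e,x,h](R) → 4
  R → 4
  σ[x='r'](R) → 1
  (π[e,x,h](R) ∪ σ[x='r'](R)) → 5

E1 and E2 produce the same multiset:
e | x | h
3 | t | 1
6 | r | 1
6 | r | 1
6 | s | 8
6 | s | 9

yes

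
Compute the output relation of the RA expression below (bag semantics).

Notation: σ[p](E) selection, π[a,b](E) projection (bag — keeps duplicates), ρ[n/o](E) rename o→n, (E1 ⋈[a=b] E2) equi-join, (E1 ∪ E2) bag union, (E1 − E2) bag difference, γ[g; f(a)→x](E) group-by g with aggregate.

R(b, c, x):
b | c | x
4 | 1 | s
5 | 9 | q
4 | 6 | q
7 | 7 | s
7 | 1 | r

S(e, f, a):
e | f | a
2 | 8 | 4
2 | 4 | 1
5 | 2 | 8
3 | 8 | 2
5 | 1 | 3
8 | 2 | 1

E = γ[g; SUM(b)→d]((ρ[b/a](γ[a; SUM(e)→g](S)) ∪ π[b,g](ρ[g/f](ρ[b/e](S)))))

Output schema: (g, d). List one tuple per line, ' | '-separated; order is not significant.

Per-node cardinality:
  S → 6
  γ[a; SUM(e)→g](S) → 5
  ρ[b/a](γ[a; SUM(e)→g](S)) → 5
  S → 6
  ρ[b/e](S) → 6
  ρ[g/f](ρ[b/e](S)) → 6
  π[b,g](ρ[g/f](ρ[b/e](S))) → 6
  (ρ[b/a](γ[a; SUM(e)→g](S)) ∪ π[b,g](ρ[g/f](ρ[b/e](S)))) → 11
  γ[g; SUM(b)→d]((ρ[b/a](γ[a; SUM(e)→g](S)) ∪ π[b,g](ρ[g/f](ρ[b/e](S))))) → 7

== RESULT ==
g | d
1 | 5
2 | 17
3 | 2
4 | 2
5 | 11
8 | 5
10 | 1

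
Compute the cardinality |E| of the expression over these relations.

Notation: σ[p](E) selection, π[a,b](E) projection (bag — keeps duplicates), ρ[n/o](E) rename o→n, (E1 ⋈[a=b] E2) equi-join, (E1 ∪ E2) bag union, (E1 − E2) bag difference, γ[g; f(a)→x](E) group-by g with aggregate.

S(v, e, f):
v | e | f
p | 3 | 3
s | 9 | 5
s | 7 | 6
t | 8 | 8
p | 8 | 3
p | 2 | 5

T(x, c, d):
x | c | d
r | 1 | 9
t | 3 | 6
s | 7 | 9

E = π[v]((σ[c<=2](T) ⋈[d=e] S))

Row counts bottom-up:
  T → 3
  σ[c<=2](T) → 1
  S → 6
  (σ[c<=2](T) ⋈[d=e] S) → 1
  π[v]((σ[c<=2](T) ⋈[d=e] S)) → 1

|E| = 1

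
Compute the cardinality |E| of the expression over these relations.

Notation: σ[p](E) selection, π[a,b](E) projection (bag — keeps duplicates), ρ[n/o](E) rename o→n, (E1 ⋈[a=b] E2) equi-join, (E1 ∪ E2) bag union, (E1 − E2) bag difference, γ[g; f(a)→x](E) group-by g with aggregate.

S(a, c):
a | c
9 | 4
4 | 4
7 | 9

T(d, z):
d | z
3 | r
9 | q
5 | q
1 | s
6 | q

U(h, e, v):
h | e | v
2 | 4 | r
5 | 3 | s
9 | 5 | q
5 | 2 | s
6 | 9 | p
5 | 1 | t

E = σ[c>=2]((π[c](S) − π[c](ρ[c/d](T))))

Stepwise |·|:
  S → 3
  π[c](S) → 3
  T → 5
  ρ[c/d](T) → 5
  π[c](ρ[c/d](T)) → 5
  (π[c](S) − π[c](ρ[c/d](T))) → 2
  σ[c>=2]((π[c](S) − π[c](ρ[c/d](T)))) → 2

|E| = 2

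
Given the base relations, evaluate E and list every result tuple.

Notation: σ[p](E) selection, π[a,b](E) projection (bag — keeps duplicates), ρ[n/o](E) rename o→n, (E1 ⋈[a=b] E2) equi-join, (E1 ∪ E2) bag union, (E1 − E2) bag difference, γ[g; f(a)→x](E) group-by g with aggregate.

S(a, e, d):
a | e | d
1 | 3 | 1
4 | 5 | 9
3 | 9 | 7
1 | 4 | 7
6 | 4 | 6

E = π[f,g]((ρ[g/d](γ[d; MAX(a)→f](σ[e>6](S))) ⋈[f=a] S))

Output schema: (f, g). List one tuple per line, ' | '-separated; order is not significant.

Per-node cardinality:
  S → 5
  σ[e>6](S) → 1
  γ[d; MAX(a)→f](σ[e>6](S)) → 1
  ρ[g/d](γ[d; MAX(a)→f](σ[e>6](S))) → 1
  S → 5
  (ρ[g/d](γ[d; MAX(a)→f](σ[e>6](S))) ⋈[f=a] S) → 1
  π[f,g]((ρ[g/d](γ[d; MAX(a)→f](σ[e>6](S))) ⋈[f=a] S)) → 1

== RESULT ==
f | g
3 | 7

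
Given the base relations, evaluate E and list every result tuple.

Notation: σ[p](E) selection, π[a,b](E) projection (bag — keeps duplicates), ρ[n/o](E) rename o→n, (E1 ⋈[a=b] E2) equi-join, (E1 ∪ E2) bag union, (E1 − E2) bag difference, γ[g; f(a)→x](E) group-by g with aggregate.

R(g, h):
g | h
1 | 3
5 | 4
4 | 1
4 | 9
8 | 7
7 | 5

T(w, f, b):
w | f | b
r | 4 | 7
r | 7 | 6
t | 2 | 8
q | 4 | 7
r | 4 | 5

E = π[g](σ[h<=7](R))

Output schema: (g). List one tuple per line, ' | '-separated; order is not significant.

Stepwise |·|:
  R → 6
  σ[h<=7](R) → 5
  π[g](σ[h<=7](R)) → 5

== RESULT ==
g
1
4
5
7
8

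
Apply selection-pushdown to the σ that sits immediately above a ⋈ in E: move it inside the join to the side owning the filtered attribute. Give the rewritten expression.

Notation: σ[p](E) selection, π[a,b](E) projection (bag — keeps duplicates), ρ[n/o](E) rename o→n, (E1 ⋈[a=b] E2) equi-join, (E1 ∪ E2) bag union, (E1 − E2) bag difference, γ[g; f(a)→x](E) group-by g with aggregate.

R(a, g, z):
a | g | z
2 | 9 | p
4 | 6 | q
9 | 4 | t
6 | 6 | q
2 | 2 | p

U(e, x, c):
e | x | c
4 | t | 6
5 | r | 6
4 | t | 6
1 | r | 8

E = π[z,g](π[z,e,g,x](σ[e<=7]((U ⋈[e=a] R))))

σ filters on e, owned by the left side.
E' = π[z,g](π[z,e,g,x]((σ[e<=7](U) ⋈[e=a] R)))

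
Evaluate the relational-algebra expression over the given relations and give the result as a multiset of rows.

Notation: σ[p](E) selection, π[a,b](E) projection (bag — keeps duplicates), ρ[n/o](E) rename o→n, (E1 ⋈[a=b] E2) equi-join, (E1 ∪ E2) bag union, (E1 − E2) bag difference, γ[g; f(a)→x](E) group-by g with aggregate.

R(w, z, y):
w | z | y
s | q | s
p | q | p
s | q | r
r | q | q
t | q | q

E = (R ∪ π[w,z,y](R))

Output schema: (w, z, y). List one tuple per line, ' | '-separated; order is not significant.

Stepwise |·|:
  R → 5
  R → 5
  π[w,z,y](R) → 5
  (R ∪ π[w,z,y](R)) → 10

== RESULT ==
w | z | y
p | q | p
p | q | p
r | q | q
r | q | q
s | q | r
s | q | r
s | q | s
s | q | s
t | q | q
t | q | q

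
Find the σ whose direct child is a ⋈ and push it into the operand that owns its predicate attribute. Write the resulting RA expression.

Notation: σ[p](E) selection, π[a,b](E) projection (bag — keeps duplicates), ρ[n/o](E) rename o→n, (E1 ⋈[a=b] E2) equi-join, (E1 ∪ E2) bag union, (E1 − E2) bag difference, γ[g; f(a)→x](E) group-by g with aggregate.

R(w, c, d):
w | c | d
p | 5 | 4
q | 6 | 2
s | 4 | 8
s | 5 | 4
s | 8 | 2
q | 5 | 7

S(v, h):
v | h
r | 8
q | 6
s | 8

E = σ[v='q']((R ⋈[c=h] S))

σ filters on v, owned by the right side.
E' = (R ⋈[c=h] σ[v='q'](S))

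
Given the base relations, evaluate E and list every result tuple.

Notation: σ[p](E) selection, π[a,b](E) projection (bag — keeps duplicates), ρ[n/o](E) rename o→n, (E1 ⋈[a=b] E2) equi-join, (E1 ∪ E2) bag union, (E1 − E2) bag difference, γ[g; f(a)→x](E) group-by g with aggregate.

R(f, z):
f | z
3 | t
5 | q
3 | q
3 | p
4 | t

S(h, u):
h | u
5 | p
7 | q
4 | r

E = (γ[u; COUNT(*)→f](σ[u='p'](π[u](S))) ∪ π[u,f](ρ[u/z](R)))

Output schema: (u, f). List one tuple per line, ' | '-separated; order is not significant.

Stepwise |·|:
  S → 3
  π[u](S) → 3
  σ[u='p'](π[u](S)) → 1
  γ[u; COUNT(*)→f](σ[u='p'](π[u](S))) → 1
  R → 5
  ρ[u/z](R) → 5
  π[u,f](ρ[u/z](R)) → 5
  (γ[u; COUNT(*)→f](σ[u='p'](π[u](S))) ∪ π[u,f](ρ[u/z](R))) → 6

== RESULT ==
u | f
p | 1
p | 3
q | 3
q | 5
t | 3
t | 4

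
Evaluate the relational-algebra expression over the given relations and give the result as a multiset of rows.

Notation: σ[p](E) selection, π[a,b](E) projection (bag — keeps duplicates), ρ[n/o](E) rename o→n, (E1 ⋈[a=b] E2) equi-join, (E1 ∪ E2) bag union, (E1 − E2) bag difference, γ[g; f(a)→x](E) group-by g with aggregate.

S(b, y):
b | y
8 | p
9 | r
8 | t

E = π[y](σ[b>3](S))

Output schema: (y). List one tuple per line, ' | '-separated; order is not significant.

Per-node cardinality:
  S → 3
  σ[b>3](S) → 3
  π[y](σ[b>3](S)) → 3

== RESULT ==
y
p
r
t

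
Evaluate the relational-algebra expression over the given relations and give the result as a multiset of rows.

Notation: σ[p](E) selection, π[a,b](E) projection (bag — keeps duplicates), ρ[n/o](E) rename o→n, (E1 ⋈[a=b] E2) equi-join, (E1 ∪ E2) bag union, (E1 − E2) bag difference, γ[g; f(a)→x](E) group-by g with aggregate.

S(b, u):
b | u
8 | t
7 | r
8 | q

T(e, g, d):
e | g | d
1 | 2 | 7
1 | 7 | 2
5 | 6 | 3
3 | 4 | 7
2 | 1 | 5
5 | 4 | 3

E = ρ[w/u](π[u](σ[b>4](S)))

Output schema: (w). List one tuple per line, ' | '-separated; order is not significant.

Row counts bottom-up:
  S → 3
  σ[b>4](S) → 3
  π[u](σ[b>4](S)) → 3
  ρ[w/u](π[u](σ[b>4](S))) → 3

== RESULT ==
w
q
r
t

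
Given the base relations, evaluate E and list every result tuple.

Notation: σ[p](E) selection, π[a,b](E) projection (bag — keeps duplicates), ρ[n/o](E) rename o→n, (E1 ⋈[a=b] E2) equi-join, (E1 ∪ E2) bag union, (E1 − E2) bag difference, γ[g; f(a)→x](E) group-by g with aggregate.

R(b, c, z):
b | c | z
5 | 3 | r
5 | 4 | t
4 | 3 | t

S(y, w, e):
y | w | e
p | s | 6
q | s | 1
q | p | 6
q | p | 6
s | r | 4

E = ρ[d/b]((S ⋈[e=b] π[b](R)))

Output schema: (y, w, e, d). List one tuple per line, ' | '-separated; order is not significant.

Row counts bottom-up:
  S → 5
  R → 3
  π[b](R) → 3
  (S ⋈[e=b] π[b](R)) → 1
  ρ[d/b]((S ⋈[e=b] π[b](R))) → 1

== RESULT ==
y | w | e | d
s | r | 4 | 4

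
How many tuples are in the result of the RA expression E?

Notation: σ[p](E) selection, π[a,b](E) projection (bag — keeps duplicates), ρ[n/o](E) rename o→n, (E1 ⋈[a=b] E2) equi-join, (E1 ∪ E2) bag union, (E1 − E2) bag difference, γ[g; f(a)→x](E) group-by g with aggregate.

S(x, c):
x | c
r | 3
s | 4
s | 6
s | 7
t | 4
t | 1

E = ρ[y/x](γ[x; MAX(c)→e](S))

Per-node cardinality:
  S → 6
  γ[x; MAX(c)→e](S) → 3
  ρ[y/x](γ[x; MAX(c)→e](S)) → 3

|E| = 3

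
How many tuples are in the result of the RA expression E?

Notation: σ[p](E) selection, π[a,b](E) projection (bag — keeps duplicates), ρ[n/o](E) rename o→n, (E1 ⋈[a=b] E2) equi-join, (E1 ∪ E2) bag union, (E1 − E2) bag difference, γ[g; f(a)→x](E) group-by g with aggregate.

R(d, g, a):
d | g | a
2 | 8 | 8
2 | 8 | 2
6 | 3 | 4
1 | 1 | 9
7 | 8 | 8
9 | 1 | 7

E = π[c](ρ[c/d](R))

Stepwise |·|:
  R → 6
  ρ[c/d](R) → 6
  π[c](ρ[c/d](R)) → 6

|E| = 6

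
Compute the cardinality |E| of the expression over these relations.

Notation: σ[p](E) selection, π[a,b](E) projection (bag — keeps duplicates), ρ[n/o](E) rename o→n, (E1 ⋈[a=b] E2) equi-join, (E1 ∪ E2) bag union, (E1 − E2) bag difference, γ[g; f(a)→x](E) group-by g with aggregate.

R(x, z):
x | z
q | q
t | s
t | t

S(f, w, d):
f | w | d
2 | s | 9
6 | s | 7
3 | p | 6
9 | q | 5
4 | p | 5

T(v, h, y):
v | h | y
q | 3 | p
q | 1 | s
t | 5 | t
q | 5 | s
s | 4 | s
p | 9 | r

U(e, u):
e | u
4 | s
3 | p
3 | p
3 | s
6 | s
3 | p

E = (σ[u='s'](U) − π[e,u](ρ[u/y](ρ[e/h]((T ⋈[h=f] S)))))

Row counts bottom-up:
  U → 6
  σ[u='s'](U) → 3
  T → 6
  S → 5
  (T ⋈[h=f] S) → 3
  ρ[e/h]((T ⋈[h=f] S)) → 3
  ρ[u/y](ρ[e/h]((T ⋈[h=f] S))) → 3
  π[e,u](ρ[u/y](ρ[e/h]((T ⋈[h=f] S)))) → 3
  (σ[u='s'](U) − π[e,u](ρ[u/y](ρ[e/h]((T ⋈[h=f] S))))) → 2

|E| = 2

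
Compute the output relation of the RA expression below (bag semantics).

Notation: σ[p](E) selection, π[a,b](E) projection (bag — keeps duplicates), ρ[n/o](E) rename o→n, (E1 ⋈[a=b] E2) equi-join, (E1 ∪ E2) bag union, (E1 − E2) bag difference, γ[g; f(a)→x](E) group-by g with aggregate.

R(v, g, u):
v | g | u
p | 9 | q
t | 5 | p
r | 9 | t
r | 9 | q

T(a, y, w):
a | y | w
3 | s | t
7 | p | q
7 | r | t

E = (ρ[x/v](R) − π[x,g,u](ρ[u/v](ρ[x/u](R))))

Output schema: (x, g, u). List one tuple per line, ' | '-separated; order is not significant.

Stepwise |·|:
  R → 4
  ρ[x/v](R) → 4
  R → 4
  ρ[x/u](R) → 4
  ρ[u/v](ρ[x/u](R)) → 4
  π[x,g,u](ρ[u/v](ρ[x/u](R))) → 4
  (ρ[x/v](R) − π[x,g,u](ρ[u/v](ρ[x/u](R)))) → 4

== RESULT ==
x | g | u
p | 9 | q
r | 9 | q
r | 9 | t
t | 5 | p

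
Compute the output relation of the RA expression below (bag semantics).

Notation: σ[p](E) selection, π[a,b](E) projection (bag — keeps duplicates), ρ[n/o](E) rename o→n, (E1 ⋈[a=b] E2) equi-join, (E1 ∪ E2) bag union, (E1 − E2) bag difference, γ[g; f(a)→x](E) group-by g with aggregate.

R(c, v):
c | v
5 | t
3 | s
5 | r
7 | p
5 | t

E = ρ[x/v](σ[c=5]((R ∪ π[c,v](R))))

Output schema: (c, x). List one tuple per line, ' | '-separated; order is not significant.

Row counts bottom-up:
  R → 5
  R → 5
  π[c,v](R) → 5
  (R ∪ π[c,v](R)) → 10
  σ[c=5]((R ∪ π[c,v](R))) → 6
  ρ[x/v](σ[c=5]((R ∪ π[c,v](R)))) → 6

== RESULT ==
c | x
5 | r
5 | r
5 | t
5 | t
5 | t
5 | t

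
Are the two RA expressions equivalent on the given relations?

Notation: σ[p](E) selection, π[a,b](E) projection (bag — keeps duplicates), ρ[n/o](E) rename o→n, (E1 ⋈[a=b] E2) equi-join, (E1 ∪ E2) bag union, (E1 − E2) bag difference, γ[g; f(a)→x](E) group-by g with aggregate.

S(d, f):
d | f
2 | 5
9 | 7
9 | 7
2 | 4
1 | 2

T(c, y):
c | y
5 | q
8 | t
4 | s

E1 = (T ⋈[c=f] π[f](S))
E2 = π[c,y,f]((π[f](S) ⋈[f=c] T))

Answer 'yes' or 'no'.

E1 stepwise |·|:
  T → 3
  S → 5
  π[f](S) → 5
  (T ⋈[c=f] π[f](S)) → 2
E2 stepwise |·|:
  S → 5
  π[f](S) → 5
  T → 3
  (π[f](S) ⋈[f=c] T) → 2
  π[c,y,f]((π[f](S) ⋈[f=c] T)) → 2

E1 and E2 produce the same multiset:
c | y | f
4 | s | 4
5 | q | 5

yes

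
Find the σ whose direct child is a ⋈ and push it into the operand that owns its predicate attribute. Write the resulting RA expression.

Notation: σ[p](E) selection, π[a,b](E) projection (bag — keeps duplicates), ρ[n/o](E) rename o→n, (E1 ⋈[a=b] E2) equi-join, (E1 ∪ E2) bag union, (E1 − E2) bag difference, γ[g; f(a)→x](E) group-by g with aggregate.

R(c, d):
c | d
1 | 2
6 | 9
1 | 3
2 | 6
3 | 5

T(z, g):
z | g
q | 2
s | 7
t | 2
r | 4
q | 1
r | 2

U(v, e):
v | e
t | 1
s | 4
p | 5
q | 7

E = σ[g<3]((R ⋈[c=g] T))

σ filters on g, owned by the right side.
E' = (R ⋈[c=g] σ[g<3](T))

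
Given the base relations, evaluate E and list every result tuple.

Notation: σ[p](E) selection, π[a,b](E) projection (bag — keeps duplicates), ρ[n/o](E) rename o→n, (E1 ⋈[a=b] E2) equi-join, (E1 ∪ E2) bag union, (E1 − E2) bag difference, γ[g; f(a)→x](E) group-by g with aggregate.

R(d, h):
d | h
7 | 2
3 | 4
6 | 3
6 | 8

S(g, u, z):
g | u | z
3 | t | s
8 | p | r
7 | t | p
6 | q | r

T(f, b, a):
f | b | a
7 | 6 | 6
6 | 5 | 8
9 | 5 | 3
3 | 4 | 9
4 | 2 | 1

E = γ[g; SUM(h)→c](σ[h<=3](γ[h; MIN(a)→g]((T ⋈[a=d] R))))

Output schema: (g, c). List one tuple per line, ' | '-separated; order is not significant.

Stepwise |·|:
  T → 5
  R → 4
  (T ⋈[a=d] R) → 3
  γ[h; MIN(a)→g]((T ⋈[a=d] R)) → 3
  σ[h<=3](γ[h; MIN(a)→g]((T ⋈[a=d] R))) → 1
  γ[g; SUM(h)→c](σ[h<=3](γ[h; MIN(a)→g]((T ⋈[a=d] R)))) → 1

== RESULT ==
g | c
6 | 3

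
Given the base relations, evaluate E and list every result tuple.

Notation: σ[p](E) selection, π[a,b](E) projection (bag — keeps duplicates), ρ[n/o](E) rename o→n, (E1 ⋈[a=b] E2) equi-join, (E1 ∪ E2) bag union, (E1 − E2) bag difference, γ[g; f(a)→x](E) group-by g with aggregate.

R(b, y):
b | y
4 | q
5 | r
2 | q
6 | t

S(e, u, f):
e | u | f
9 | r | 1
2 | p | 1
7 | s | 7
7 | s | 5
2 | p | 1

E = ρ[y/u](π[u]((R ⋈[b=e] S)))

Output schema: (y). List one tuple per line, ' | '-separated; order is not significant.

Row counts bottom-up:
  R → 4
  S → 5
  (R ⋈[b=e] S) → 2
  π[u]((R ⋈[b=e] S)) → 2
  ρ[y/u](π[u]((R ⋈[b=e] S))) → 2

== RESULT ==
y
p
p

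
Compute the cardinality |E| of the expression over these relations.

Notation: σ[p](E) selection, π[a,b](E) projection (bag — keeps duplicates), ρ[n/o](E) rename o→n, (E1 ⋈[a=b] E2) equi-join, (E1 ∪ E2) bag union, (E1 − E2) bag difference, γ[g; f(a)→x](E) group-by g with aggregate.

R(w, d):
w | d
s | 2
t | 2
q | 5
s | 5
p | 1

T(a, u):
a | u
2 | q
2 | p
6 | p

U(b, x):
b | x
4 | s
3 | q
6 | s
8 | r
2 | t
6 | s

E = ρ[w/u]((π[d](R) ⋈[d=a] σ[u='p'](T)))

Subexpression sizes:
  R → 5
  π[d](R) → 5
  T → 3
  σ[u='p'](T) → 2
  (π[d](R) ⋈[d=a] σ[u='p'](T)) → 2
  ρ[w/u]((π[d](R) ⋈[d=a] σ[u='p'](T))) → 2

|E| = 2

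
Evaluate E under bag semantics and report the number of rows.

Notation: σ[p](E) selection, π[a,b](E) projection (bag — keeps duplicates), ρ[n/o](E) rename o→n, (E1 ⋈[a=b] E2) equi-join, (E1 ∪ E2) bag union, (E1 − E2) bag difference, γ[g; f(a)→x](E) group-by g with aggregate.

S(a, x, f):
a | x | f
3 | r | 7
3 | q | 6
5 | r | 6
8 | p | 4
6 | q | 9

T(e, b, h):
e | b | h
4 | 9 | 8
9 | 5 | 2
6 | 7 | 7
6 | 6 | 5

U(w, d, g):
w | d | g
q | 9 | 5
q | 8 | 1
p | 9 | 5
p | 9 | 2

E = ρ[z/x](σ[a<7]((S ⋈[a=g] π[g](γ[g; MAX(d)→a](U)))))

Subexpression sizes:
  S → 5
  U → 4
  γ[g; MAX(d)→a](U) → 3
  π[g](γ[g; MAX(d)→a](U)) → 3
  (S ⋈[a=g] π[g](γ[g; MAX(d)→a](U))) → 1
  σ[a<7]((S ⋈[a=g] π[g](γ[g; MAX(d)→a](U)))) → 1
  ρ[z/x](σ[a<7]((S ⋈[a=g] π[g](γ[g; MAX(d)→a](U))))) → 1

|E| = 1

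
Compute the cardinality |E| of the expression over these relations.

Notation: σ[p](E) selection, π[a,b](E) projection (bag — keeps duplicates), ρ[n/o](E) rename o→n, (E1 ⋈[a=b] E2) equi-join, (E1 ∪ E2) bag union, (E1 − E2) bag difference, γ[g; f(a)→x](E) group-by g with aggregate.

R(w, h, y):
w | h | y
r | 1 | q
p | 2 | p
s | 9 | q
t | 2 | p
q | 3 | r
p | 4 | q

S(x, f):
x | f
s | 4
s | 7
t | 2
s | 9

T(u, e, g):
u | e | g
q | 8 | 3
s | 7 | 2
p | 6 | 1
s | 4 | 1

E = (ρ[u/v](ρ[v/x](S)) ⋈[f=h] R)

Stepwise |·|:
  S → 4
  ρ[v/x](S) → 4
  ρ[u/v](ρ[v/x](S)) → 4
  R → 6
  (ρ[u/v](ρ[v/x](S)) ⋈[f=h] R) → 4

|E| = 4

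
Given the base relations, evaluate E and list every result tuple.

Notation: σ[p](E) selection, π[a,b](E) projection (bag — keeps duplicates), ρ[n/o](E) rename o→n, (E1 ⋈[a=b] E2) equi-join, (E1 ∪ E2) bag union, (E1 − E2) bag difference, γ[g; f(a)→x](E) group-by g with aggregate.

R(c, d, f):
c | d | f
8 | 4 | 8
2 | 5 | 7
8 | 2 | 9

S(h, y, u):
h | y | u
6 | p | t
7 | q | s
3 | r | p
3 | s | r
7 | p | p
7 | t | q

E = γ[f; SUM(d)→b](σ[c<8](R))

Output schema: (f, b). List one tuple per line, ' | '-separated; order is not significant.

Per-node cardinality:
  R → 3
  σ[c<8](R) → 1
  γ[f; SUM(d)→b](σ[c<8](R)) → 1

== RESULT ==
f | b
7 | 5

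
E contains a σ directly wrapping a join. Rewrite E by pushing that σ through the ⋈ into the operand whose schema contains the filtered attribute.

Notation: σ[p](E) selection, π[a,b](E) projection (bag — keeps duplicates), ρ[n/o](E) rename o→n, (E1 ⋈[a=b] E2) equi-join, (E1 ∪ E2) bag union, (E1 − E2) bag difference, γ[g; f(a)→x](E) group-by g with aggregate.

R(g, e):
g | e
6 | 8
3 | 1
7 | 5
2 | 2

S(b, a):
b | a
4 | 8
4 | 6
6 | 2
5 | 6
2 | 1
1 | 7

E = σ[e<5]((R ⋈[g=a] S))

σ filters on e, owned by the left side.
E' = (σ[e<5](R) ⋈[g=a] S)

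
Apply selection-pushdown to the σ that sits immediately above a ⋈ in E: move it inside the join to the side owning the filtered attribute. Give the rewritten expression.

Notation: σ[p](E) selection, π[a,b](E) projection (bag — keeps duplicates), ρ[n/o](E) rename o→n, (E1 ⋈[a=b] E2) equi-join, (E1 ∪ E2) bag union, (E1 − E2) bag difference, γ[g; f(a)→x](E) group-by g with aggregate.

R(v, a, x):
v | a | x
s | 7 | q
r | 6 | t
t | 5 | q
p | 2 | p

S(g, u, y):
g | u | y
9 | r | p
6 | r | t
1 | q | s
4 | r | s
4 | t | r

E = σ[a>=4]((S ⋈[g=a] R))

σ filters on a, owned by the right side.
E' = (S ⋈[g=a] σ[a>=4](R))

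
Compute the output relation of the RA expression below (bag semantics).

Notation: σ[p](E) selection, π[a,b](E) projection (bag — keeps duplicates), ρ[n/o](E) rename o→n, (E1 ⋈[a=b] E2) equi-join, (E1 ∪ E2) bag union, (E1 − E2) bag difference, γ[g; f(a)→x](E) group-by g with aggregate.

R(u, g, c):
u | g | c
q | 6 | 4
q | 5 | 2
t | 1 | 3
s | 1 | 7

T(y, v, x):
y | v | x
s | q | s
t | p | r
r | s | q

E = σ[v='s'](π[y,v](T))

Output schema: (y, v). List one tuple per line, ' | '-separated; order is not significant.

Row counts bottom-up:
  T → 3
  π[y,v](T) → 3
  σ[v='s'](π[y,v](T)) → 1

== RESULT ==
y | v
r | s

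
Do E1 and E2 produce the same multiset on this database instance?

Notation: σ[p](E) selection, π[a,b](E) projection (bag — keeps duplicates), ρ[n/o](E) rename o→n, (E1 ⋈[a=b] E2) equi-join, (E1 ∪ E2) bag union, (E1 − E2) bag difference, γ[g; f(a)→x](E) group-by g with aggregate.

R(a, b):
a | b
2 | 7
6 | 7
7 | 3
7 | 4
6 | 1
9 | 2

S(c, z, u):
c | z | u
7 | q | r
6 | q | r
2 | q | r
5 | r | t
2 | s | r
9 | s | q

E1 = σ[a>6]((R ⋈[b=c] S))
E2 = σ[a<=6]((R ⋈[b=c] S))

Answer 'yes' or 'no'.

E1 row counts bottom-up:
  R → 6
  S → 6
  (R ⋈[b=c] S) → 4
  σ[a>6]((R ⋈[b=c] S)) → 2
E2 row counts bottom-up:
  R → 6
  S → 6
  (R ⋈[b=c] S) → 4
  σ[a<=6]((R ⋈[b=c] S)) → 2

E1 result:
a | b | c | z | u
9 | 2 | 2 | q | r
9 | 2 | 2 | s | r
E2 result:
a | b | c | z | u
2 | 7 | 7 | q | r
6 | 7 | 7 | q | r
Witness: (2, 7, 7, 'q', 'r') appears 0× in E1 but 1× in E2.

no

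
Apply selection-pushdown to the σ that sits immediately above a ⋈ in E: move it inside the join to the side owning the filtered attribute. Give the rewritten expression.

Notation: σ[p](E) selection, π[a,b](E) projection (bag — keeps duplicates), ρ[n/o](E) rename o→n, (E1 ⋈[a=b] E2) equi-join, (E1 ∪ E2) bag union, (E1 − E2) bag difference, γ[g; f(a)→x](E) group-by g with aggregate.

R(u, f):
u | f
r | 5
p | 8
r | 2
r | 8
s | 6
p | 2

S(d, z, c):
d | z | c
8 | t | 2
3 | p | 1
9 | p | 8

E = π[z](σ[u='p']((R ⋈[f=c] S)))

σ filters on u, owned by the left side.
E' = π[z]((σ[u='p'](R) ⋈[f=c] S))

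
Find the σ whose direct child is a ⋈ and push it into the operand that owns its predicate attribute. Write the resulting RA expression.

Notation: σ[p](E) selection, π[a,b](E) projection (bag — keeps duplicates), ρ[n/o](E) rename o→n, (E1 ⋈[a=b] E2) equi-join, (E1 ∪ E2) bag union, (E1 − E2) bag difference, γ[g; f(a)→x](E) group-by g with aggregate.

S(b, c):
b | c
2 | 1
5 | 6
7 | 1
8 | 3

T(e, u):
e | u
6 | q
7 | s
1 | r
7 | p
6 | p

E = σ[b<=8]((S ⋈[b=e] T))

σ filters on b, owned by the left side.
E' = (σ[b<=8](S) ⋈[b=e] T)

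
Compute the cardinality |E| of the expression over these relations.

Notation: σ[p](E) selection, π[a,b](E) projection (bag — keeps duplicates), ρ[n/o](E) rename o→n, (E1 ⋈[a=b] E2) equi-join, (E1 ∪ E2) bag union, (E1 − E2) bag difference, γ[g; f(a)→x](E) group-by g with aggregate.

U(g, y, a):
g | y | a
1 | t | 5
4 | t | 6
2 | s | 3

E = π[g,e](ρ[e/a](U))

Per-node cardinality:
  U → 3
  ρ[e/a](U) → 3
  π[g,e](ρ[e/a](U)) → 3

|E| = 3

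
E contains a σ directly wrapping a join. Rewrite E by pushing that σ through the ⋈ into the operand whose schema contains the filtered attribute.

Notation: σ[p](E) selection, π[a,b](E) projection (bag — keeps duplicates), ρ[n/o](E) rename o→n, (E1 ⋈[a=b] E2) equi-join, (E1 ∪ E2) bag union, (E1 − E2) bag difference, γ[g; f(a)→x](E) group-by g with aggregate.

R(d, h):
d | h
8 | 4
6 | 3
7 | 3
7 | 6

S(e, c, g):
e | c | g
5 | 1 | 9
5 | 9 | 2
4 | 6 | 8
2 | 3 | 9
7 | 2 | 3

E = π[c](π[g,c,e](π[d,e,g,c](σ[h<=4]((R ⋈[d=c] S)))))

σ filters on h, owned by the left side.
E' = π[c](π[g,c,e](π[d,e,g,c]((σ[h<=4](R) ⋈[d=c] S))))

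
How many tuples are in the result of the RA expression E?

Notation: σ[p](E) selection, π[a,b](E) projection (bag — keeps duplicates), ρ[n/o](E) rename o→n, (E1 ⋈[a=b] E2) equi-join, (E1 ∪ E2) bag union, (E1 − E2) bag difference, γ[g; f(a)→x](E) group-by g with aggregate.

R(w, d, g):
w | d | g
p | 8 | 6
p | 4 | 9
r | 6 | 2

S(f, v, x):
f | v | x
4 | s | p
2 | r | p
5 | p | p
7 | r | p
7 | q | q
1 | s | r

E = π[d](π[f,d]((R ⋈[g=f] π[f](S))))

Stepwise |·|:
  R → 3
  S → 6
  π[f](S) → 6
  (R ⋈[g=f] π[f](S)) → 1
  π[f,d]((R ⋈[g=f] π[f](S))) → 1
  π[d](π[f,d]((R ⋈[g=f] π[f](S)))) → 1

|E| = 1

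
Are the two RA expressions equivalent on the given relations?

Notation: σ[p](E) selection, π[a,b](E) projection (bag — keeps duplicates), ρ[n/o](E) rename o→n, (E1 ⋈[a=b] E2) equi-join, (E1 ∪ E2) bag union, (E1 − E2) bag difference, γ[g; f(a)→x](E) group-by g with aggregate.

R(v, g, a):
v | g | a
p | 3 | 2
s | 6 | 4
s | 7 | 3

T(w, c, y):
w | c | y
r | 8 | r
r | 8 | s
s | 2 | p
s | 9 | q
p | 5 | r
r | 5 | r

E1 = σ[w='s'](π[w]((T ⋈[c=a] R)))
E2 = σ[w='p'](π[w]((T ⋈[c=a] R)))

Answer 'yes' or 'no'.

E1 subexpression sizes:
  T → 6
  R → 3
  (T ⋈[c=a] R) → 1
  π[w]((T ⋈[c=a] R)) → 1
  σ[w='s'](π[w]((T ⋈[c=a] R))) → 1
E2 subexpression sizes:
  T → 6
  R → 3
  (T ⋈[c=a] R) → 1
  π[w]((T ⋈[c=a] R)) → 1
  σ[w='p'](π[w]((T ⋈[c=a] R))) → 0

E1 result:
w
s
E2 result:
w
(0 rows)
Witness: ('s',) appears 1× in E1 but 0× in E2.

no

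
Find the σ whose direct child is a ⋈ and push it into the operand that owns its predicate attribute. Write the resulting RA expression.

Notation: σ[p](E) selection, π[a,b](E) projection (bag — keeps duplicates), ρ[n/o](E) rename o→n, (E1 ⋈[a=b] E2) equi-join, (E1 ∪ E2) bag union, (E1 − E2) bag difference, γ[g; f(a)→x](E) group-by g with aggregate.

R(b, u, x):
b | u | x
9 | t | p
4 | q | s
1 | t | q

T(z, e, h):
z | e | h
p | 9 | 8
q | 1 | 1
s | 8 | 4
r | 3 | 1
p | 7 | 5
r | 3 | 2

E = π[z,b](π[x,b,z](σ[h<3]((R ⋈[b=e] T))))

σ filters on h, owned by the right side.
E' = π[z,b](π[x,b,z]((R ⋈[b=e] σ[h<3](T))))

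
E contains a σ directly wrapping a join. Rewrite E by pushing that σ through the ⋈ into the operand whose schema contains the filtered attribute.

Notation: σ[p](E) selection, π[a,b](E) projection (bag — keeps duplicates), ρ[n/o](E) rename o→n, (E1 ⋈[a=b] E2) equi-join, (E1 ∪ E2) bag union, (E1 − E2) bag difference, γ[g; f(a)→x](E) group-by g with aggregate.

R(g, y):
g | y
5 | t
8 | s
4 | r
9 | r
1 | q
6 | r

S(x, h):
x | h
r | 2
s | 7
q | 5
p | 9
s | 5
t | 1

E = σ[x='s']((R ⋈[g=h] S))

σ filters on x, owned by the right side.
E' = (R ⋈[g=h] σ[x='s'](S))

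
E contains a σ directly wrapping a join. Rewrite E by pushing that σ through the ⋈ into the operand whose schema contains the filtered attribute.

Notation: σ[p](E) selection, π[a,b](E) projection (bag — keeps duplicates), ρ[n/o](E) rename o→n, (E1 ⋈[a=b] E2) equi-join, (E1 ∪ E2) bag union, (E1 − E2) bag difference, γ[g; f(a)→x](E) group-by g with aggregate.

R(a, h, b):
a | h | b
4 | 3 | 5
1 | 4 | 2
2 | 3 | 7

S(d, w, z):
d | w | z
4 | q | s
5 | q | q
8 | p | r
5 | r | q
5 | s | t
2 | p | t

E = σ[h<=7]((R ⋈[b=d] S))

σ filters on h, owned by the left side.
E' = (σ[h<=7](R) ⋈[b=d] S)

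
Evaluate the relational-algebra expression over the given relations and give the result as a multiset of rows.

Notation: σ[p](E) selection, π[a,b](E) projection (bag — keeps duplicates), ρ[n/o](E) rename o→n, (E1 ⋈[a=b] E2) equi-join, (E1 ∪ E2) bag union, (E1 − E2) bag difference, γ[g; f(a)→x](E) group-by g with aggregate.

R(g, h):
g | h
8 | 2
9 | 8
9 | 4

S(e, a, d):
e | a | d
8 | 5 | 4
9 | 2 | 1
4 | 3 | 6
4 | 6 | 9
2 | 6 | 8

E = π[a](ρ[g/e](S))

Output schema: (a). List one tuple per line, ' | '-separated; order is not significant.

Row counts bottom-up:
  S → 5
  ρ[g/e](S) → 5
  π[a](ρ[g/e](S)) → 5

== RESULT ==
a
2
3
5
6
6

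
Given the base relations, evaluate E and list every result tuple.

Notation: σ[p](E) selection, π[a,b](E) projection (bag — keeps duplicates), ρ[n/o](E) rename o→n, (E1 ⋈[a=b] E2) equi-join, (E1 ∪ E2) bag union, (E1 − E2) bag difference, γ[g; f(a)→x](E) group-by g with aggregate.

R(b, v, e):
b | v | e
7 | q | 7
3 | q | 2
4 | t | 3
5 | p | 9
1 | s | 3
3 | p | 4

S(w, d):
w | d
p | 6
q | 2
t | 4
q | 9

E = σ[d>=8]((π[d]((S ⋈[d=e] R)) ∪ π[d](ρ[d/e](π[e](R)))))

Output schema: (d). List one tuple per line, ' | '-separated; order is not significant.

Row counts bottom-up:
  S → 4
  R → 6
  (S ⋈[d=e] R) → 3
  π[d]((S ⋈[d=e] R)) → 3
  R → 6
  π[e](R) → 6
  ρ[d/e](π[e](R)) → 6
  π[d](ρ[d/e](π[e](R))) → 6
  (π[d]((S ⋈[d=e] R)) ∪ π[d](ρ[d/e](π[e](R)))) → 9
  σ[d>=8]((π[d]((S ⋈[d=e] R)) ∪ π[d](ρ[d/e](π[e](R))))) → 2

== RESULT ==
d
9
9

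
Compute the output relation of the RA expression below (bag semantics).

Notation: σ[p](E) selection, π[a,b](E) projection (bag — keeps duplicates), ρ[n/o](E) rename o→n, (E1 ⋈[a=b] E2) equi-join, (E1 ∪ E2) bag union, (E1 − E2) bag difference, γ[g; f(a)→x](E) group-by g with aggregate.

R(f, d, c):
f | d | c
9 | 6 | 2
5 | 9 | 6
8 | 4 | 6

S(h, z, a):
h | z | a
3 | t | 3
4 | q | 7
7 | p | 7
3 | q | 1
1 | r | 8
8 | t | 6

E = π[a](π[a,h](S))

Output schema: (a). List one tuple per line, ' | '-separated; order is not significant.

Subexpression sizes:
  S → 6
  π[a,h](S) → 6
  π[a](π[a,h](S)) → 6

== RESULT ==
a
1
3
6
7
7
8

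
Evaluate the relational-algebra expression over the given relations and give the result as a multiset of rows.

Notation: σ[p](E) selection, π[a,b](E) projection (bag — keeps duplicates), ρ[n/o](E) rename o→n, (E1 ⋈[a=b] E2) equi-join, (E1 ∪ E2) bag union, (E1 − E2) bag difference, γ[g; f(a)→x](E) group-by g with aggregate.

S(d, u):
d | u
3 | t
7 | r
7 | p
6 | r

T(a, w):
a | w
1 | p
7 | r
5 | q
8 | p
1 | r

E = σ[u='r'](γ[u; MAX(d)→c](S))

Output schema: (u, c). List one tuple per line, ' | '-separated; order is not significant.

Per-node cardinality:
  S → 4
  γ[u; MAX(d)→c](S) → 3
  σ[u='r'](γ[u; MAX(d)→c](S)) → 1

== RESULT ==
u | c
r | 7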